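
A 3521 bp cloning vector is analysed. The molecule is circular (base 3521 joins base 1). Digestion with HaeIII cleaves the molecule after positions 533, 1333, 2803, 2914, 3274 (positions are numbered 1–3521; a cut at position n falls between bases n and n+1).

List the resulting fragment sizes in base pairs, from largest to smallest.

1470, 800, 780, 360, 111 bp

Circular molecule, 5 cuts → 5 fragments:
  1333 − 533 = 800 bp
  2803 − 1333 = 1470 bp
  2914 − 2803 = 111 bp
  3274 − 2914 = 360 bp
  wrap: 3521 − 3274 + 533 = 780 bp
Sorted largest to smallest: 1470, 800, 780, 360, 111 bp.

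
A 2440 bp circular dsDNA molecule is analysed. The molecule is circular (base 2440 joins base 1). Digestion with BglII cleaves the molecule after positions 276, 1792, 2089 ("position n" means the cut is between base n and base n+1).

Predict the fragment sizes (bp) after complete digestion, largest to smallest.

1516, 627, 297 bp

Circular molecule, 3 cuts → 3 fragments:
  1792 − 276 = 1516 bp
  2089 − 1792 = 297 bp
  wrap: 2440 − 2089 + 276 = 627 bp
Sorted largest to smallest: 1516, 627, 297 bp.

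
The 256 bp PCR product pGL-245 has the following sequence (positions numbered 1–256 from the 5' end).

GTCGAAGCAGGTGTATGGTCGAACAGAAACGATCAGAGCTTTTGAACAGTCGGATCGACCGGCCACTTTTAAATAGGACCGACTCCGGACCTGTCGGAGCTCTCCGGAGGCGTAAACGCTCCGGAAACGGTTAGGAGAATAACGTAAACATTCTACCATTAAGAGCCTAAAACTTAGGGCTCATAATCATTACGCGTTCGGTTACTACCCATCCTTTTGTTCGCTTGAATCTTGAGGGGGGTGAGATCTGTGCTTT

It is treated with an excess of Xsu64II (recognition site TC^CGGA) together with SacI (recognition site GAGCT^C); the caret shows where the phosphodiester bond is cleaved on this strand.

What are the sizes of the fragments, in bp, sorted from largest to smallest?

135, 85, 17, 16, 3 bp

Xsu64II sites (TCCGGA) start at positions 84, 103, 120.
Xsu64II cuts after base 2 of each site, so after positions 85, 104, 121.
The SacI site (GAGCTC) starts at position 97.
SacI cuts after base 5 of each site (before the last base), so after position 101.
Combined cut positions: 85, 101, 104, 121.
Linear molecule, 4 cuts → 5 fragments:
  1–85 → 85 bp
  86–101 → 16 bp
  102–104 → 3 bp
  105–121 → 17 bp
  122–256 → 135 bp
Sorted largest to smallest: 135, 85, 17, 16, 3 bp.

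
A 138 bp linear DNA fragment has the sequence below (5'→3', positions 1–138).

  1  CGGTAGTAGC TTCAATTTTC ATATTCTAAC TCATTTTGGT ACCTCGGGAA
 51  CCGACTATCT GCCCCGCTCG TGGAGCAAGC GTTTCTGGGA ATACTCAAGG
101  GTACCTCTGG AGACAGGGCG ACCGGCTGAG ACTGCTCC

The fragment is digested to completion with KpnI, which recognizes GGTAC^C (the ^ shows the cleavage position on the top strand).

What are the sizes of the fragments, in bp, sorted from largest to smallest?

KpnI sites (GGTACC) start at positions 38, 100.
KpnI cuts after base 5 of each site (before the last base), so after positions 42, 104.
Linear molecule, 2 cuts → 3 fragments:
  1–42 → 42 bp
  43–104 → 62 bp
  105–138 → 34 bp
Sorted largest to smallest: 62, 42, 34 bp.

62, 42, 34 bp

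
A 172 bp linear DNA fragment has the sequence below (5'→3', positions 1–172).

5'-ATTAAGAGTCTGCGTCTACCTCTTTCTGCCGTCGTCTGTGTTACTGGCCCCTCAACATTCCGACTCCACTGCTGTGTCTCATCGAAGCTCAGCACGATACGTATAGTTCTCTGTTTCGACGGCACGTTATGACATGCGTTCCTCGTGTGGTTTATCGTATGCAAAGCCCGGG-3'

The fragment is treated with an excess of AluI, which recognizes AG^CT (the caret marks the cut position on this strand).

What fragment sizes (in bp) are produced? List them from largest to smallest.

The AluI site (AGCT) starts at position 86.
AluI cuts after base 2 of each site, so after position 87.
Linear molecule, 1 cut → 2 fragments:
  1–87 → 87 bp
  88–172 → 85 bp
Sorted largest to smallest: 87, 85 bp.

87, 85 bp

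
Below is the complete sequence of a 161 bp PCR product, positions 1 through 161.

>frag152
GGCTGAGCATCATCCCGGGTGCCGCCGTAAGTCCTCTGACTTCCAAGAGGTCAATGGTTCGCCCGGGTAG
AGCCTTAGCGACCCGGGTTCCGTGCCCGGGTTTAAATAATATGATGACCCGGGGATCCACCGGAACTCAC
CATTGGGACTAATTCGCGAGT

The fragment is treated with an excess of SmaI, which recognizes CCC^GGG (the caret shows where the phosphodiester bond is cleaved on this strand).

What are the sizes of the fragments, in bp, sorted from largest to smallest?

SmaI sites (CCCGGG) start at positions 14, 62, 82, 95, 118.
SmaI cuts after base 3 of each site, so after positions 16, 64, 84, 97, 120.
Linear molecule, 5 cuts → 6 fragments:
  1–16 → 16 bp
  17–64 → 48 bp
  65–84 → 20 bp
  85–97 → 13 bp
  98–120 → 23 bp
  121–161 → 41 bp
Sorted largest to smallest: 48, 41, 23, 20, 16, 13 bp.

48, 41, 23, 20, 16, 13 bp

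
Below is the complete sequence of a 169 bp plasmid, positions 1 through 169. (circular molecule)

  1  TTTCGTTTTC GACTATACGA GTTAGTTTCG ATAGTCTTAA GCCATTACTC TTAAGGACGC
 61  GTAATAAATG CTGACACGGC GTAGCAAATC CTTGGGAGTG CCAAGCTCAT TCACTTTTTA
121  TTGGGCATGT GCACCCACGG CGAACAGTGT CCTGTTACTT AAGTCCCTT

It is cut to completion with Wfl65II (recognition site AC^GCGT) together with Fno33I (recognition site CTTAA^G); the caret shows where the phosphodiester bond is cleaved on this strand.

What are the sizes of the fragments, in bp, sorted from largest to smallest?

104, 47, 14, 4 bp

The Wfl65II site (ACGCGT) starts at position 57.
Wfl65II cuts after base 2 of each site, so after position 58.
Fno33I sites (CTTAAG) start at positions 36, 50, 158.
Fno33I cuts after base 5 of each site (before the last base), so after positions 40, 54, 162.
Combined cut positions: 40, 54, 58, 162.
Circular molecule, 4 cuts → 4 fragments:
  41–54 → 14 bp
  55–58 → 4 bp
  59–162 → 104 bp
  163–169 then 1–40 → 7 + 40 = 47 bp
Sorted largest to smallest: 104, 47, 14, 4 bp.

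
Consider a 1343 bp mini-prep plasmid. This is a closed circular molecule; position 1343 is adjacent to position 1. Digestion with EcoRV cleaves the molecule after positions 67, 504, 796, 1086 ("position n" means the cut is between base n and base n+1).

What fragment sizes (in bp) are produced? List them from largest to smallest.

Circular molecule, 4 cuts → 4 fragments:
  504 − 67 = 437 bp
  796 − 504 = 292 bp
  1086 − 796 = 290 bp
  wrap: 1343 − 1086 + 67 = 324 bp
Sorted largest to smallest: 437, 324, 292, 290 bp.

437, 324, 292, 290 bp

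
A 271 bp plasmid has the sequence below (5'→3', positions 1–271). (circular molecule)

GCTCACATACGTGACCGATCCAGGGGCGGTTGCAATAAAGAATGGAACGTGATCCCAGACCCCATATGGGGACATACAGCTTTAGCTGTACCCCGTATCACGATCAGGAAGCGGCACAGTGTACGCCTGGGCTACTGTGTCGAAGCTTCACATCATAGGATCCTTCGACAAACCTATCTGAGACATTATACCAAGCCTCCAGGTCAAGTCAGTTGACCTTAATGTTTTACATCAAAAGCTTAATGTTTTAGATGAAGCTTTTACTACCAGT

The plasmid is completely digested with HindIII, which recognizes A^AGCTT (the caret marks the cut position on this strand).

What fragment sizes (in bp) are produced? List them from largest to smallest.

159, 93, 19 bp

HindIII sites (AAGCTT) start at positions 143, 236, 255.
HindIII cuts after the first base of each site, so after positions 143, 236, 255.
Circular molecule, 3 cuts → 3 fragments:
  144–236 → 93 bp
  237–255 → 19 bp
  256–271 then 1–143 → 16 + 143 = 159 bp
Sorted largest to smallest: 159, 93, 19 bp.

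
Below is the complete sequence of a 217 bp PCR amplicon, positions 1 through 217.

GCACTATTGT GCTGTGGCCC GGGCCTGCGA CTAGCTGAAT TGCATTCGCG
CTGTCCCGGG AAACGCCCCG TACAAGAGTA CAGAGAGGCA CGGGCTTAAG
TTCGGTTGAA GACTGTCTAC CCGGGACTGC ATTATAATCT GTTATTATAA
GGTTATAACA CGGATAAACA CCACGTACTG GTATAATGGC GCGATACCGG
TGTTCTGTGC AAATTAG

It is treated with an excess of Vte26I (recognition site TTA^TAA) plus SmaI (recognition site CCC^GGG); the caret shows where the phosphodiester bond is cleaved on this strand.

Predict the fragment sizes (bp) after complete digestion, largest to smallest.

65, 62, 37, 20, 13, 12, 8 bp

Vte26I sites (TTATAA) start at positions 132, 145, 153.
Vte26I cuts after base 3 of each site, so after positions 134, 147, 155.
SmaI sites (CCCGGG) start at positions 18, 55, 120.
SmaI cuts after base 3 of each site, so after positions 20, 57, 122.
Combined cut positions: 20, 57, 122, 134, 147, 155.
Linear molecule, 6 cuts → 7 fragments:
  1–20 → 20 bp
  21–57 → 37 bp
  58–122 → 65 bp
  123–134 → 12 bp
  135–147 → 13 bp
  148–155 → 8 bp
  156–217 → 62 bp
Sorted largest to smallest: 65, 62, 37, 20, 13, 12, 8 bp.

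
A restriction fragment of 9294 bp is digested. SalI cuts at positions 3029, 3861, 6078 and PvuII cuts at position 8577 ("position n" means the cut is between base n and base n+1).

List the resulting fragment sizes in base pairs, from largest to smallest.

3029, 2499, 2217, 832, 717 bp

Combined cut positions (sorted): 3029, 3861, 6078, 8577.
Linear molecule, 4 cuts → 5 fragments:
  3029 − 0 = 3029 bp
  3861 − 3029 = 832 bp
  6078 − 3861 = 2217 bp
  8577 − 6078 = 2499 bp
  9294 − 8577 = 717 bp
Sorted largest to smallest: 3029, 2499, 2217, 832, 717 bp.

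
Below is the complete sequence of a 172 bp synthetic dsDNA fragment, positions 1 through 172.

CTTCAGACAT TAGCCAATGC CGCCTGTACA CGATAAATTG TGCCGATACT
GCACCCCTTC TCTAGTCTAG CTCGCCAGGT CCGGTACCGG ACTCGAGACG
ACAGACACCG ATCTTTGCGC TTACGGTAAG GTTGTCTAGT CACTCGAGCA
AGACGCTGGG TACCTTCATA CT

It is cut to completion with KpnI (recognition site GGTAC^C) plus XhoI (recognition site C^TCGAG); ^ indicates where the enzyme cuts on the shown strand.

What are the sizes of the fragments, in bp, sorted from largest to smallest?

87, 51, 20, 9, 5 bp

KpnI sites (GGTACC) start at positions 83, 159.
KpnI cuts after base 5 of each site (before the last base), so after positions 87, 163.
XhoI sites (CTCGAG) start at positions 92, 143.
XhoI cuts after the first base of each site, so after positions 92, 143.
Combined cut positions: 87, 92, 143, 163.
Linear molecule, 4 cuts → 5 fragments:
  1–87 → 87 bp
  88–92 → 5 bp
  93–143 → 51 bp
  144–163 → 20 bp
  164–172 → 9 bp
Sorted largest to smallest: 87, 51, 20, 9, 5 bp.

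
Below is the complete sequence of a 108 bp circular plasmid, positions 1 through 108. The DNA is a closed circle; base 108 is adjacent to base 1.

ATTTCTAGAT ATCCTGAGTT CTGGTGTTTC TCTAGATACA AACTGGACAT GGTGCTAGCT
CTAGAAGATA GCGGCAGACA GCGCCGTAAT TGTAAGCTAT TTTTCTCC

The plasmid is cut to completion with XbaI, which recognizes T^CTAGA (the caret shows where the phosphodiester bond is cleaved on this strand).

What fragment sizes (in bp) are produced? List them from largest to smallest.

52, 29, 27 bp

XbaI sites (TCTAGA) start at positions 4, 31, 60.
XbaI cuts after the first base of each site, so after positions 4, 31, 60.
Circular molecule, 3 cuts → 3 fragments:
  5–31 → 27 bp
  32–60 → 29 bp
  61–108 then 1–4 → 48 + 4 = 52 bp
Sorted largest to smallest: 52, 29, 27 bp.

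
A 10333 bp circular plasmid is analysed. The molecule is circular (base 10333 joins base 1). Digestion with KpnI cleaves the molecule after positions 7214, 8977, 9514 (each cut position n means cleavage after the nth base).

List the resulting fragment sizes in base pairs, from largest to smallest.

Circular molecule, 3 cuts → 3 fragments:
  8977 − 7214 = 1763 bp
  9514 − 8977 = 537 bp
  wrap: 10333 − 9514 + 7214 = 8033 bp
Sorted largest to smallest: 8033, 1763, 537 bp.

8033, 1763, 537 bp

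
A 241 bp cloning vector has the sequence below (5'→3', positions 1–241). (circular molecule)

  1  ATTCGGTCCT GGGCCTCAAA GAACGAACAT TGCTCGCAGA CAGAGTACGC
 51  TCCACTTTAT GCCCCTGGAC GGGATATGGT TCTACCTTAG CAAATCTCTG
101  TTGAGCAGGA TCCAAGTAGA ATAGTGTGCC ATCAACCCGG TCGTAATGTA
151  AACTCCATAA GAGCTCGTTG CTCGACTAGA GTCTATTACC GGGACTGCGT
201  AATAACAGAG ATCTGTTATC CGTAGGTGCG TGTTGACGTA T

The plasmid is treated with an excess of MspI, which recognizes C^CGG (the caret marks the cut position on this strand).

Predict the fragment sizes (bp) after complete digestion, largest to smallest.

189, 52 bp

MspI sites (CCGG) start at positions 137, 189.
MspI cuts after the first base of each site, so after positions 137, 189.
Circular molecule, 2 cuts → 2 fragments:
  138–189 → 52 bp
  190–241 then 1–137 → 52 + 137 = 189 bp
Sorted largest to smallest: 189, 52 bp.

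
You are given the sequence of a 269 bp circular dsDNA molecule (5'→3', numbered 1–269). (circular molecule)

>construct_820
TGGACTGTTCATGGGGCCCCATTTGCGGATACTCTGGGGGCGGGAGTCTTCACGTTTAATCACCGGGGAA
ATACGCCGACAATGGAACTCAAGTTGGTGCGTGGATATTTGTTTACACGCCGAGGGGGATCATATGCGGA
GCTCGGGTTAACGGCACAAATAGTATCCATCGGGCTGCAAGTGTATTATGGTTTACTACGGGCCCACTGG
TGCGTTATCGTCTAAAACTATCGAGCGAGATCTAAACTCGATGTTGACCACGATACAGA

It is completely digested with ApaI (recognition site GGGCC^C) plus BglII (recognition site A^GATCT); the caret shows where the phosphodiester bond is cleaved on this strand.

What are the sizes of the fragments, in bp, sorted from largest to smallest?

ApaI sites (GGGCCC) start at positions 14, 200.
ApaI cuts after base 5 of each site (before the last base), so after positions 18, 204.
The BglII site (AGATCT) starts at position 238.
BglII cuts after the first base of each site, so after position 238.
Combined cut positions: 18, 204, 238.
Circular molecule, 3 cuts → 3 fragments:
  19–204 → 186 bp
  205–238 → 34 bp
  239–269 then 1–18 → 31 + 18 = 49 bp
Sorted largest to smallest: 186, 49, 34 bp.

186, 49, 34 bp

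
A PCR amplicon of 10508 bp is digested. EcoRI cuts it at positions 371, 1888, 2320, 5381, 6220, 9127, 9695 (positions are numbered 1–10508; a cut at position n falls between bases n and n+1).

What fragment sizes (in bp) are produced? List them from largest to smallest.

Linear molecule, 7 cuts → 8 fragments:
  371 − 0 = 371 bp
  1888 − 371 = 1517 bp
  2320 − 1888 = 432 bp
  5381 − 2320 = 3061 bp
  6220 − 5381 = 839 bp
  9127 − 6220 = 2907 bp
  9695 − 9127 = 568 bp
  10508 − 9695 = 813 bp
Sorted largest to smallest: 3061, 2907, 1517, 839, 813, 568, 432, 371 bp.

3061, 2907, 1517, 839, 813, 568, 432, 371 bp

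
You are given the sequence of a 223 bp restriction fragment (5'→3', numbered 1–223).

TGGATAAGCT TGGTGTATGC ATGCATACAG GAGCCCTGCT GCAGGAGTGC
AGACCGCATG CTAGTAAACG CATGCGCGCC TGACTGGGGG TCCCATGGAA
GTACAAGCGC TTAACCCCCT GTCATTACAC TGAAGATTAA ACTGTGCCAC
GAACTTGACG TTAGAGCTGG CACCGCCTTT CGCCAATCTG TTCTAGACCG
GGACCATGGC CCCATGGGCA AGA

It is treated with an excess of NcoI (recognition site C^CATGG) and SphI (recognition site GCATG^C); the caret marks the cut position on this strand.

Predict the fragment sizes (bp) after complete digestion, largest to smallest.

111, 37, 23, 19, 14, 11, 8 bp

NcoI sites (CCATGG) start at positions 93, 204, 212.
NcoI cuts after the first base of each site, so after positions 93, 204, 212.
SphI sites (GCATGC) start at positions 19, 56, 70.
SphI cuts after base 5 of each site (before the last base), so after positions 23, 60, 74.
Combined cut positions: 23, 60, 74, 93, 204, 212.
Linear molecule, 6 cuts → 7 fragments:
  1–23 → 23 bp
  24–60 → 37 bp
  61–74 → 14 bp
  75–93 → 19 bp
  94–204 → 111 bp
  205–212 → 8 bp
  213–223 → 11 bp
Sorted largest to smallest: 111, 37, 23, 19, 14, 11, 8 bp.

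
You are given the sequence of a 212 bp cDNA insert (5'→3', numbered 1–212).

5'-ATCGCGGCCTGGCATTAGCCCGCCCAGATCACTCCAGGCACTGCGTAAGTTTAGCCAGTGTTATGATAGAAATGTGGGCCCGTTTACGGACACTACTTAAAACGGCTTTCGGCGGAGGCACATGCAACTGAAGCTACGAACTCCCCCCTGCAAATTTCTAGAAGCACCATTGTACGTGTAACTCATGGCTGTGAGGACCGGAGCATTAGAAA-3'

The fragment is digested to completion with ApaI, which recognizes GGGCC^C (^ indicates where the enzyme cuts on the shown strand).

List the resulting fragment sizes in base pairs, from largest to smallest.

The ApaI site (GGGCCC) starts at position 76.
ApaI cuts after base 5 of each site (before the last base), so after position 80.
Linear molecule, 1 cut → 2 fragments:
  1–80 → 80 bp
  81–212 → 132 bp
Sorted largest to smallest: 132, 80 bp.

132, 80 bp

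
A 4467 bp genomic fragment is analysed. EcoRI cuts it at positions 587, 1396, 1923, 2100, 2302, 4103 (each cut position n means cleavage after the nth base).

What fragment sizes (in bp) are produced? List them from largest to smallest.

Linear molecule, 6 cuts → 7 fragments:
  587 − 0 = 587 bp
  1396 − 587 = 809 bp
  1923 − 1396 = 527 bp
  2100 − 1923 = 177 bp
  2302 − 2100 = 202 bp
  4103 − 2302 = 1801 bp
  4467 − 4103 = 364 bp
Sorted largest to smallest: 1801, 809, 587, 527, 364, 202, 177 bp.

1801, 809, 587, 527, 364, 202, 177 bp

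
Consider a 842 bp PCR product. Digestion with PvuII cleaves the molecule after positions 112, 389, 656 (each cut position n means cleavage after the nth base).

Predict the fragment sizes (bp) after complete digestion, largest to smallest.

277, 267, 186, 112 bp

Linear molecule, 3 cuts → 4 fragments:
  112 − 0 = 112 bp
  389 − 112 = 277 bp
  656 − 389 = 267 bp
  842 − 656 = 186 bp
Sorted largest to smallest: 277, 267, 186, 112 bp.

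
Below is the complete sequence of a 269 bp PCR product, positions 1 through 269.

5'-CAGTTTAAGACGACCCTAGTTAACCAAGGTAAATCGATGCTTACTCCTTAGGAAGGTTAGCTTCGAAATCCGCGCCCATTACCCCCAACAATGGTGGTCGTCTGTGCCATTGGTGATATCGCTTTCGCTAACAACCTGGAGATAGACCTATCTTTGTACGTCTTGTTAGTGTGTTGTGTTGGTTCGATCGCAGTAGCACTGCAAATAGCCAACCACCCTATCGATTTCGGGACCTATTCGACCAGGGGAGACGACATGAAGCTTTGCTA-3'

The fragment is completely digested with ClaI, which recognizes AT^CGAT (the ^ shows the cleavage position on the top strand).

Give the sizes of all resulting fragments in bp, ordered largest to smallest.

187, 48, 34 bp

ClaI sites (ATCGAT) start at positions 33, 220.
ClaI cuts after base 2 of each site, so after positions 34, 221.
Linear molecule, 2 cuts → 3 fragments:
  1–34 → 34 bp
  35–221 → 187 bp
  222–269 → 48 bp
Sorted largest to smallest: 187, 48, 34 bp.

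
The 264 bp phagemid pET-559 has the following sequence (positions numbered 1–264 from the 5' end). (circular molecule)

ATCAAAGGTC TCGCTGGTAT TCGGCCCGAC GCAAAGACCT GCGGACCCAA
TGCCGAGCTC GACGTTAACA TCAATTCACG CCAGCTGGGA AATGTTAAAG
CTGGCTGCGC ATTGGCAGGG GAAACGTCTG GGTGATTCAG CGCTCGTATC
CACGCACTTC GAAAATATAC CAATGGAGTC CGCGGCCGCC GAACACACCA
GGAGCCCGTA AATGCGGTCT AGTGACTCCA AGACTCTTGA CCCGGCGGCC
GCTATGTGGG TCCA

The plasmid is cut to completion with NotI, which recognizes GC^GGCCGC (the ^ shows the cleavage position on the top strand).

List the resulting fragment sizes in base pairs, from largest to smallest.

NotI sites (GCGGCCGC) start at positions 182, 245.
NotI cuts after base 2 of each site, so after positions 183, 246.
Circular molecule, 2 cuts → 2 fragments:
  184–246 → 63 bp
  247–264 then 1–183 → 18 + 183 = 201 bp
Sorted largest to smallest: 201, 63 bp.

201, 63 bp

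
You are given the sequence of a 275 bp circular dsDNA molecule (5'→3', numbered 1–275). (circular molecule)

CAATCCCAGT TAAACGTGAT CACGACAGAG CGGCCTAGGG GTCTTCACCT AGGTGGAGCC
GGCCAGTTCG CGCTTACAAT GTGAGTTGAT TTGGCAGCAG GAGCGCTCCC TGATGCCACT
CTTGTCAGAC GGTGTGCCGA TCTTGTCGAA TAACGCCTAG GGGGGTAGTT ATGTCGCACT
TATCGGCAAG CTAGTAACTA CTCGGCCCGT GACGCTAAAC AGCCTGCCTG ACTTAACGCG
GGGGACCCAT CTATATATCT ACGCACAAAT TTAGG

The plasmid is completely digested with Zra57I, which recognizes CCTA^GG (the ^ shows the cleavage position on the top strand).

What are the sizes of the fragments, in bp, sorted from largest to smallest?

153, 108, 14 bp

Zra57I sites (CCTAGG) start at positions 34, 48, 156.
Zra57I cuts after base 4 of each site, so after positions 37, 51, 159.
Circular molecule, 3 cuts → 3 fragments:
  38–51 → 14 bp
  52–159 → 108 bp
  160–275 then 1–37 → 116 + 37 = 153 bp
Sorted largest to smallest: 153, 108, 14 bp.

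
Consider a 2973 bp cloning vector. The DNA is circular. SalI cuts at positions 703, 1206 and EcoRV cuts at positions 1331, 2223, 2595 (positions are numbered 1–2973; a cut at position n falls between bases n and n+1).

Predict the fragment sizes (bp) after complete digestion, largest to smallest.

Combined cut positions (sorted): 703, 1206, 1331, 2223, 2595.
Circular molecule, 5 cuts → 5 fragments:
  1206 − 703 = 503 bp
  1331 − 1206 = 125 bp
  2223 − 1331 = 892 bp
  2595 − 2223 = 372 bp
  wrap: 2973 − 2595 + 703 = 1081 bp
Sorted largest to smallest: 1081, 892, 503, 372, 125 bp.

1081, 892, 503, 372, 125 bp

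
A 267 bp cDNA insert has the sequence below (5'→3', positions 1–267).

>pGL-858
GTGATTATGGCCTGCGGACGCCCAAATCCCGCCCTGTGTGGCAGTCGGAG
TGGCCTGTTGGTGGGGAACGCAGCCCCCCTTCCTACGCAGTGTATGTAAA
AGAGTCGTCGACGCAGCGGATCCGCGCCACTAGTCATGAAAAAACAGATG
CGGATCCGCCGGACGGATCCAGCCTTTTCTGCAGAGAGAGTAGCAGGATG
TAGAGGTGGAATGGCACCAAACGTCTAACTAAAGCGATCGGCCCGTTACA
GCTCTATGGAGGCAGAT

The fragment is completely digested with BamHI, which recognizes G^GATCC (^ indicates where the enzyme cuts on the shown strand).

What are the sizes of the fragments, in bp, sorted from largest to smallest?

118, 102, 34, 13 bp

BamHI sites (GGATCC) start at positions 118, 152, 165.
BamHI cuts after the first base of each site, so after positions 118, 152, 165.
Linear molecule, 3 cuts → 4 fragments:
  1–118 → 118 bp
  119–152 → 34 bp
  153–165 → 13 bp
  166–267 → 102 bp
Sorted largest to smallest: 118, 102, 34, 13 bp.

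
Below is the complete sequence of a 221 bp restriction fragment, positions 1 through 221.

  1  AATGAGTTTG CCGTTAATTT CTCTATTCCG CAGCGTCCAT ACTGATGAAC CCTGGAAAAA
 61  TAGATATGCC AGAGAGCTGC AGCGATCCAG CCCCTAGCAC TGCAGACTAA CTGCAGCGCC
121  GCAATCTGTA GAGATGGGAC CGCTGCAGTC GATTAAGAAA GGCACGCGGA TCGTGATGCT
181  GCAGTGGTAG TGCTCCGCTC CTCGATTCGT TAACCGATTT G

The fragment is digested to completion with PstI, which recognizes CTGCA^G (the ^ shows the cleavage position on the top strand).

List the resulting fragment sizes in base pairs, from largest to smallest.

PstI sites (CTGCAG) start at positions 77, 100, 111, 143, 179.
PstI cuts after base 5 of each site (before the last base), so after positions 81, 104, 115, 147, 183.
Linear molecule, 5 cuts → 6 fragments:
  1–81 → 81 bp
  82–104 → 23 bp
  105–115 → 11 bp
  116–147 → 32 bp
  148–183 → 36 bp
  184–221 → 38 bp
Sorted largest to smallest: 81, 38, 36, 32, 23, 11 bp.

81, 38, 36, 32, 23, 11 bp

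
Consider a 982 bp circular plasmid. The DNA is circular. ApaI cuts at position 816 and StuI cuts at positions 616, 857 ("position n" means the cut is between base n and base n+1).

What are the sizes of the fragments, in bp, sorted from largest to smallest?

741, 200, 41 bp

Combined cut positions (sorted): 616, 816, 857.
Circular molecule, 3 cuts → 3 fragments:
  816 − 616 = 200 bp
  857 − 816 = 41 bp
  wrap: 982 − 857 + 616 = 741 bp
Sorted largest to smallest: 741, 200, 41 bp.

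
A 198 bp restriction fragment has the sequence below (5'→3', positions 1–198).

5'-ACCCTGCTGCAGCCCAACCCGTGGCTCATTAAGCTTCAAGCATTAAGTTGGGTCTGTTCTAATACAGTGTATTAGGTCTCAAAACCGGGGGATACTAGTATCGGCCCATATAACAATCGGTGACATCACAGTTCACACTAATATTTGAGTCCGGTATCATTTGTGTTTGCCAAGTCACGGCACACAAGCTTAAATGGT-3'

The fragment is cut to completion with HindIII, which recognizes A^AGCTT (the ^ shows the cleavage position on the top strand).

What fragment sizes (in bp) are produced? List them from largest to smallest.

HindIII sites (AAGCTT) start at positions 31, 186.
HindIII cuts after the first base of each site, so after positions 31, 186.
Linear molecule, 2 cuts → 3 fragments:
  1–31 → 31 bp
  32–186 → 155 bp
  187–198 → 12 bp
Sorted largest to smallest: 155, 31, 12 bp.

155, 31, 12 bp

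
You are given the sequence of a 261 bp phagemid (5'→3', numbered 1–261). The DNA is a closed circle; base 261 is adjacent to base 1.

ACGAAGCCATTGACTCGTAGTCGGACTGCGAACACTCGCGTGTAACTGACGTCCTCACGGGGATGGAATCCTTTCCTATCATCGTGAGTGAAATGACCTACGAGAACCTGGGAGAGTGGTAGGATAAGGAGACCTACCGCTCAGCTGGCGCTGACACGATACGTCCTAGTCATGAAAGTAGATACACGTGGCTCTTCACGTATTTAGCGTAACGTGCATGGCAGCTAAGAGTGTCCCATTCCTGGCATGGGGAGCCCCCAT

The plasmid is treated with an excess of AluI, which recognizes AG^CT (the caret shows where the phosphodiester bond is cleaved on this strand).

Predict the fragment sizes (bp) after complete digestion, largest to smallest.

181, 80 bp

AluI sites (AGCT) start at positions 143, 223.
AluI cuts after base 2 of each site, so after positions 144, 224.
Circular molecule, 2 cuts → 2 fragments:
  145–224 → 80 bp
  225–261 then 1–144 → 37 + 144 = 181 bp
Sorted largest to smallest: 181, 80 bp.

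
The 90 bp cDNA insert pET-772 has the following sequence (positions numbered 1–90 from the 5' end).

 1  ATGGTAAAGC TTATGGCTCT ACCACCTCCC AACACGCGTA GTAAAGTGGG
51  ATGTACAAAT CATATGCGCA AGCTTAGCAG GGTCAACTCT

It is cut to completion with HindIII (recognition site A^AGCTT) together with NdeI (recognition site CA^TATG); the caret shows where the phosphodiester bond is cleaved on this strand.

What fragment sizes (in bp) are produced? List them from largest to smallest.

55, 20, 8, 7 bp

HindIII sites (AAGCTT) start at positions 7, 70.
HindIII cuts after the first base of each site, so after positions 7, 70.
The NdeI site (CATATG) starts at position 61.
NdeI cuts after base 2 of each site, so after position 62.
Combined cut positions: 7, 62, 70.
Linear molecule, 3 cuts → 4 fragments:
  1–7 → 7 bp
  8–62 → 55 bp
  63–70 → 8 bp
  71–90 → 20 bp
Sorted largest to smallest: 55, 20, 8, 7 bp.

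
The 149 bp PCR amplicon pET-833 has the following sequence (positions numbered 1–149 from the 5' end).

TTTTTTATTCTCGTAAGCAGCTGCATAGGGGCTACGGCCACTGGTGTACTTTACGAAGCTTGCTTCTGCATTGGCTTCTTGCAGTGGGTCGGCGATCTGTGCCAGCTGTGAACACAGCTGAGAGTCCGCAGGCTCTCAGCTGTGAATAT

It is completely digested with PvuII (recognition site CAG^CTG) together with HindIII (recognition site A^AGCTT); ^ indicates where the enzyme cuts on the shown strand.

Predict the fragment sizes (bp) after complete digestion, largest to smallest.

PvuII sites (CAGCTG) start at positions 18, 103, 115, 137.
PvuII cuts after base 3 of each site, so after positions 20, 105, 117, 139.
The HindIII site (AAGCTT) starts at position 56.
HindIII cuts after the first base of each site, so after position 56.
Combined cut positions: 20, 56, 105, 117, 139.
Linear molecule, 5 cuts → 6 fragments:
  1–20 → 20 bp
  21–56 → 36 bp
  57–105 → 49 bp
  106–117 → 12 bp
  118–139 → 22 bp
  140–149 → 10 bp
Sorted largest to smallest: 49, 36, 22, 20, 12, 10 bp.

49, 36, 22, 20, 12, 10 bp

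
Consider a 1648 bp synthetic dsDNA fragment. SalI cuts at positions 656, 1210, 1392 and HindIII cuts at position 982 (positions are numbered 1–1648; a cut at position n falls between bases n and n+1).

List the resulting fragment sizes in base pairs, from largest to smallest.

656, 326, 256, 228, 182 bp

Combined cut positions (sorted): 656, 982, 1210, 1392.
Linear molecule, 4 cuts → 5 fragments:
  656 − 0 = 656 bp
  982 − 656 = 326 bp
  1210 − 982 = 228 bp
  1392 − 1210 = 182 bp
  1648 − 1392 = 256 bp
Sorted largest to smallest: 656, 326, 256, 228, 182 bp.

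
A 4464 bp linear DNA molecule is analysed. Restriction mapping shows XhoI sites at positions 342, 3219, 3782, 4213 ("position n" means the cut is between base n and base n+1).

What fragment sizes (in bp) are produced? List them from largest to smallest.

2877, 563, 431, 342, 251 bp

Linear molecule, 4 cuts → 5 fragments:
  342 − 0 = 342 bp
  3219 − 342 = 2877 bp
  3782 − 3219 = 563 bp
  4213 − 3782 = 431 bp
  4464 − 4213 = 251 bp
Sorted largest to smallest: 2877, 563, 431, 342, 251 bp.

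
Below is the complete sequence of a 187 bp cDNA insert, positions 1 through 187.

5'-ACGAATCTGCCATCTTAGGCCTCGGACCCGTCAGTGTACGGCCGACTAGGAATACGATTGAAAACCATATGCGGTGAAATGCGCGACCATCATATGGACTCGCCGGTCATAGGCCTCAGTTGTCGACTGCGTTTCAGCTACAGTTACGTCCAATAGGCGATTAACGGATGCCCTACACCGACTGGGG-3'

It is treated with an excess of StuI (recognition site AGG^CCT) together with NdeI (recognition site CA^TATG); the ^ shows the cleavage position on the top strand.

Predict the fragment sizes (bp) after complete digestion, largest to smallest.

74, 48, 25, 21, 19 bp

StuI sites (AGGCCT) start at positions 17, 111.
StuI cuts after base 3 of each site, so after positions 19, 113.
NdeI sites (CATATG) start at positions 66, 91.
NdeI cuts after base 2 of each site, so after positions 67, 92.
Combined cut positions: 19, 67, 92, 113.
Linear molecule, 4 cuts → 5 fragments:
  1–19 → 19 bp
  20–67 → 48 bp
  68–92 → 25 bp
  93–113 → 21 bp
  114–187 → 74 bp
Sorted largest to smallest: 74, 48, 25, 21, 19 bp.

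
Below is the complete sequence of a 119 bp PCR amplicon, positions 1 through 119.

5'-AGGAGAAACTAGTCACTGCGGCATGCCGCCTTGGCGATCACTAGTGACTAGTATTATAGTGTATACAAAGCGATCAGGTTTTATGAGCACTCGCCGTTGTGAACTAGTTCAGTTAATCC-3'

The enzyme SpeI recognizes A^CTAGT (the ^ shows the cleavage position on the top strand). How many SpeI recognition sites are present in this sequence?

ACTAGT occurs starting at positions 8, 40, 47, 103.
SpeI cuts at 4 sites.

4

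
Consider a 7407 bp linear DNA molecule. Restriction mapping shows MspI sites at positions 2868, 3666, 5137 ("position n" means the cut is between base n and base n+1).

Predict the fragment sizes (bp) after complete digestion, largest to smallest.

Linear molecule, 3 cuts → 4 fragments:
  2868 − 0 = 2868 bp
  3666 − 2868 = 798 bp
  5137 − 3666 = 1471 bp
  7407 − 5137 = 2270 bp
Sorted largest to smallest: 2868, 2270, 1471, 798 bp.

2868, 2270, 1471, 798 bp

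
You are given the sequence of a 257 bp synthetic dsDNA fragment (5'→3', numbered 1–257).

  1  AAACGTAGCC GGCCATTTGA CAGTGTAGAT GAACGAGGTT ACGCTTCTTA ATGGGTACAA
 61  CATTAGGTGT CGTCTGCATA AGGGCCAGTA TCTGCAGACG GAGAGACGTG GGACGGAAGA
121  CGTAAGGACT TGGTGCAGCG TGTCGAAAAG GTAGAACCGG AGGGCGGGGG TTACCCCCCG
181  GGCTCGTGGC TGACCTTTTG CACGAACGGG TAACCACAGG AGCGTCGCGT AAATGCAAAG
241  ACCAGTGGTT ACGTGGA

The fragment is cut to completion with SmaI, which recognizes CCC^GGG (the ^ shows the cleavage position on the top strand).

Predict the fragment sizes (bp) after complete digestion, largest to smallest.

The SmaI site (CCCGGG) starts at position 177.
SmaI cuts after base 3 of each site, so after position 179.
Linear molecule, 1 cut → 2 fragments:
  1–179 → 179 bp
  180–257 → 78 bp
Sorted largest to smallest: 179, 78 bp.

179, 78 bp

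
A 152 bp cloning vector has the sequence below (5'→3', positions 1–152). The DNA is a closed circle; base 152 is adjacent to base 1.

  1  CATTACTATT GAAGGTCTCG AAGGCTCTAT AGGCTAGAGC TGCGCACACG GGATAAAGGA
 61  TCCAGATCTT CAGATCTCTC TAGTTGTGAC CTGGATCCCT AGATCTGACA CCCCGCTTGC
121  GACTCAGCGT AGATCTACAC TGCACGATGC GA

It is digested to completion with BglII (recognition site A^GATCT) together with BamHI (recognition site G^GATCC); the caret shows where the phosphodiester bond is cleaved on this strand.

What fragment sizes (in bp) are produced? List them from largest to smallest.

79, 30, 21, 8, 8, 6 bp

BglII sites (AGATCT) start at positions 64, 72, 101, 131.
BglII cuts after the first base of each site, so after positions 64, 72, 101, 131.
BamHI sites (GGATCC) start at positions 58, 93.
BamHI cuts after the first base of each site, so after positions 58, 93.
Combined cut positions: 58, 64, 72, 93, 101, 131.
Circular molecule, 6 cuts → 6 fragments:
  59–64 → 6 bp
  65–72 → 8 bp
  73–93 → 21 bp
  94–101 → 8 bp
  102–131 → 30 bp
  132–152 then 1–58 → 21 + 58 = 79 bp
Sorted largest to smallest: 79, 30, 21, 8, 8, 6 bp.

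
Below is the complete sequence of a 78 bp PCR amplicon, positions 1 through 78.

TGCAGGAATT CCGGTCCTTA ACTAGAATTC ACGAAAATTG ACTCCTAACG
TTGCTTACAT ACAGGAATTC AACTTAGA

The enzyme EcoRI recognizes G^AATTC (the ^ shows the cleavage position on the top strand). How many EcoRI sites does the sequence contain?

3

GAATTC occurs starting at positions 6, 25, 65.
EcoRI cuts at 3 sites.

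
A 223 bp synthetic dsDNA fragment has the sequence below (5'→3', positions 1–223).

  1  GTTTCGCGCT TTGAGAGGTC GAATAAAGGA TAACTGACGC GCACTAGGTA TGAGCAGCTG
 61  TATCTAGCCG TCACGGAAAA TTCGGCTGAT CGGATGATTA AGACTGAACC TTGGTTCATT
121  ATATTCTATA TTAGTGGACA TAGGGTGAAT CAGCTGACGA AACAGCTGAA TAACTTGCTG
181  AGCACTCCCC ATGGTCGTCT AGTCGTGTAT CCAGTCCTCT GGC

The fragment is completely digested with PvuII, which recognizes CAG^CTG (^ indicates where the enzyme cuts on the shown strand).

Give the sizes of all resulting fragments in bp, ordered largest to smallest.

96, 58, 57, 12 bp

PvuII sites (CAGCTG) start at positions 55, 151, 163.
PvuII cuts after base 3 of each site, so after positions 57, 153, 165.
Linear molecule, 3 cuts → 4 fragments:
  1–57 → 57 bp
  58–153 → 96 bp
  154–165 → 12 bp
  166–223 → 58 bp
Sorted largest to smallest: 96, 58, 57, 12 bp.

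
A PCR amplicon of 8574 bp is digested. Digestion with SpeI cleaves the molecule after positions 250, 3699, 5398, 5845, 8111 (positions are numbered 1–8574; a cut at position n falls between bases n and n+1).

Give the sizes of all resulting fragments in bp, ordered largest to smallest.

Linear molecule, 5 cuts → 6 fragments:
  250 − 0 = 250 bp
  3699 − 250 = 3449 bp
  5398 − 3699 = 1699 bp
  5845 − 5398 = 447 bp
  8111 − 5845 = 2266 bp
  8574 − 8111 = 463 bp
Sorted largest to smallest: 3449, 2266, 1699, 463, 447, 250 bp.

3449, 2266, 1699, 463, 447, 250 bp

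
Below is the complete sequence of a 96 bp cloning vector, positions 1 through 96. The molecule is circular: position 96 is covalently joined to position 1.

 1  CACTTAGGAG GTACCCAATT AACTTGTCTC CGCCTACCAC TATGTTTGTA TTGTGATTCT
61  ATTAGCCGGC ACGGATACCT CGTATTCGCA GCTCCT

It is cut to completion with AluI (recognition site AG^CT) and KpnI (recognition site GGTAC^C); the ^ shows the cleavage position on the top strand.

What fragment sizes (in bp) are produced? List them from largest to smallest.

77, 19 bp

The AluI site (AGCT) starts at position 90.
AluI cuts after base 2 of each site, so after position 91.
The KpnI site (GGTACC) starts at position 10.
KpnI cuts after base 5 of each site (before the last base), so after position 14.
Combined cut positions: 14, 91.
Circular molecule, 2 cuts → 2 fragments:
  15–91 → 77 bp
  92–96 then 1–14 → 5 + 14 = 19 bp
Sorted largest to smallest: 77, 19 bp.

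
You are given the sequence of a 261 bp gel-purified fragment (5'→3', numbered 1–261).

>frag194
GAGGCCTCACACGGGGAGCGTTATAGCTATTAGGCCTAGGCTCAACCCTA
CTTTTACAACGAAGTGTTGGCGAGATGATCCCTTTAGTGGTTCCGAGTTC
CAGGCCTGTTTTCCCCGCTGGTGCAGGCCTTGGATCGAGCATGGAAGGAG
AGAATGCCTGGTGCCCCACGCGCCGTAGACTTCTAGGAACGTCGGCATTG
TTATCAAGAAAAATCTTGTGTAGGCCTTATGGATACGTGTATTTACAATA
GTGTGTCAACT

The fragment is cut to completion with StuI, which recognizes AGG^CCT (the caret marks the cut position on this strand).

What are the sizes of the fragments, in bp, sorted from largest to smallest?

97, 70, 37, 30, 23, 4 bp

StuI sites (AGGCCT) start at positions 2, 32, 102, 125, 222.
StuI cuts after base 3 of each site, so after positions 4, 34, 104, 127, 224.
Linear molecule, 5 cuts → 6 fragments:
  1–4 → 4 bp
  5–34 → 30 bp
  35–104 → 70 bp
  105–127 → 23 bp
  128–224 → 97 bp
  225–261 → 37 bp
Sorted largest to smallest: 97, 70, 37, 30, 23, 4 bp.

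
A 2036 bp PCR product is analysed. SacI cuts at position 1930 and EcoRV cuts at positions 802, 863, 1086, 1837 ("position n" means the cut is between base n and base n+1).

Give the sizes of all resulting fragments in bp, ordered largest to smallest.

Combined cut positions (sorted): 802, 863, 1086, 1837, 1930.
Linear molecule, 5 cuts → 6 fragments:
  802 − 0 = 802 bp
  863 − 802 = 61 bp
  1086 − 863 = 223 bp
  1837 − 1086 = 751 bp
  1930 − 1837 = 93 bp
  2036 − 1930 = 106 bp
Sorted largest to smallest: 802, 751, 223, 106, 93, 61 bp.

802, 751, 223, 106, 93, 61 bp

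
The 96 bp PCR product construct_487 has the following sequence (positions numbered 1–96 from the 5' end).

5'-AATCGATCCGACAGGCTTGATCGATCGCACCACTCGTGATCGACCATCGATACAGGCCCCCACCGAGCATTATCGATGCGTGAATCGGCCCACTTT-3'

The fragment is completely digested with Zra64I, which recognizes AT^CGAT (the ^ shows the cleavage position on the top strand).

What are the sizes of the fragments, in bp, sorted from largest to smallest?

Zra64I sites (ATCGAT) start at positions 2, 20, 46, 72.
Zra64I cuts after base 2 of each site, so after positions 3, 21, 47, 73.
Linear molecule, 4 cuts → 5 fragments:
  1–3 → 3 bp
  4–21 → 18 bp
  22–47 → 26 bp
  48–73 → 26 bp
  74–96 → 23 bp
Sorted largest to smallest: 26, 26, 23, 18, 3 bp.

26, 26, 23, 18, 3 bp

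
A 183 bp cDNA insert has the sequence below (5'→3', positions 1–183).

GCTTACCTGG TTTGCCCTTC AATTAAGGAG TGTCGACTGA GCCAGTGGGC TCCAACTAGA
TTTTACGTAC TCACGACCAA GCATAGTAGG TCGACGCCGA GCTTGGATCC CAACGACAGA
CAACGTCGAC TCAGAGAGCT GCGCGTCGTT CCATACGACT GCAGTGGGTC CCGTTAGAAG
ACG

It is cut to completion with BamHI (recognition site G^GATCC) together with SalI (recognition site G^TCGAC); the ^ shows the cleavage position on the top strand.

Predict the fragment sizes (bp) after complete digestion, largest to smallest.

58, 58, 32, 20, 15 bp

The BamHI site (GGATCC) starts at position 105.
BamHI cuts after the first base of each site, so after position 105.
SalI sites (GTCGAC) start at positions 32, 90, 125.
SalI cuts after the first base of each site, so after positions 32, 90, 125.
Combined cut positions: 32, 90, 105, 125.
Linear molecule, 4 cuts → 5 fragments:
  1–32 → 32 bp
  33–90 → 58 bp
  91–105 → 15 bp
  106–125 → 20 bp
  126–183 → 58 bp
Sorted largest to smallest: 58, 58, 32, 20, 15 bp.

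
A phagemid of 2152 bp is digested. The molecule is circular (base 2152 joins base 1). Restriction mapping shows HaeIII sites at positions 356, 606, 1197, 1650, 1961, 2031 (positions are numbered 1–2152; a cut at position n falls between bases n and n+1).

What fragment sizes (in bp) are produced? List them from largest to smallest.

591, 477, 453, 311, 250, 70 bp

Circular molecule, 6 cuts → 6 fragments:
  606 − 356 = 250 bp
  1197 − 606 = 591 bp
  1650 − 1197 = 453 bp
  1961 − 1650 = 311 bp
  2031 − 1961 = 70 bp
  wrap: 2152 − 2031 + 356 = 477 bp
Sorted largest to smallest: 591, 477, 453, 311, 250, 70 bp.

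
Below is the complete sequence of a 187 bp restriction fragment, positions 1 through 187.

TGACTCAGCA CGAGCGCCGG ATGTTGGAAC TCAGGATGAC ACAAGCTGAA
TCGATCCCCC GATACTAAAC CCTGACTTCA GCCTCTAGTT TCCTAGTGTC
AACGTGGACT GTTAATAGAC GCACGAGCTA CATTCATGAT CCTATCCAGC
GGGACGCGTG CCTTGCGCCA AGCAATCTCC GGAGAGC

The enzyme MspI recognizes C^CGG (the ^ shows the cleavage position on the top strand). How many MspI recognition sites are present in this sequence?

CCGG occurs starting at positions 17, 179.
MspI cuts at 2 sites.

2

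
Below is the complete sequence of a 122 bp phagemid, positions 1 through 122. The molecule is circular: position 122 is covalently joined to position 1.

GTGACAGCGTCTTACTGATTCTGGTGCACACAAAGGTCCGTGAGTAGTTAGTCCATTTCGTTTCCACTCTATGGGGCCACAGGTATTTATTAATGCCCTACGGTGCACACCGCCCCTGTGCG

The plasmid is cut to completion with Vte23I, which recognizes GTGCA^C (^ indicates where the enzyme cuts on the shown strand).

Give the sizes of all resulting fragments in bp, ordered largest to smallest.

Vte23I sites (GTGCAC) start at positions 24, 103.
Vte23I cuts after base 5 of each site (before the last base), so after positions 28, 107.
Circular molecule, 2 cuts → 2 fragments:
  29–107 → 79 bp
  108–122 then 1–28 → 15 + 28 = 43 bp
Sorted largest to smallest: 79, 43 bp.

79, 43 bp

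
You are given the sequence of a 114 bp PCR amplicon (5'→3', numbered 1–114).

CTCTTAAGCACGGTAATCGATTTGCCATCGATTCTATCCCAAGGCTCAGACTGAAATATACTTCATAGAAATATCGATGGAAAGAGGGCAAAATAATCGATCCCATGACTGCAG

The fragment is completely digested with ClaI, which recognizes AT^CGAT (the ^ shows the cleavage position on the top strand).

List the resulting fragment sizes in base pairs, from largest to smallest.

46, 23, 17, 17, 11 bp

ClaI sites (ATCGAT) start at positions 16, 27, 73, 96.
ClaI cuts after base 2 of each site, so after positions 17, 28, 74, 97.
Linear molecule, 4 cuts → 5 fragments:
  1–17 → 17 bp
  18–28 → 11 bp
  29–74 → 46 bp
  75–97 → 23 bp
  98–114 → 17 bp
Sorted largest to smallest: 46, 23, 17, 17, 11 bp.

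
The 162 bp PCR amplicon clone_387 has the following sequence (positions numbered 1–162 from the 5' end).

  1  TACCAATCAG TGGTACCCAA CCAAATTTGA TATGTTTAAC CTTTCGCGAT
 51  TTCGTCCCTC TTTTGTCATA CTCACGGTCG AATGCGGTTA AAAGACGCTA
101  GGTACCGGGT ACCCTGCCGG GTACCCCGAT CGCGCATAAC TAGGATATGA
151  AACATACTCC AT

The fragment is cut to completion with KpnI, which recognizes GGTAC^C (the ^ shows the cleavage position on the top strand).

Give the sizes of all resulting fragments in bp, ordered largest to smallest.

89, 38, 16, 12, 7 bp

KpnI sites (GGTACC) start at positions 12, 101, 108, 120.
KpnI cuts after base 5 of each site (before the last base), so after positions 16, 105, 112, 124.
Linear molecule, 4 cuts → 5 fragments:
  1–16 → 16 bp
  17–105 → 89 bp
  106–112 → 7 bp
  113–124 → 12 bp
  125–162 → 38 bp
Sorted largest to smallest: 89, 38, 16, 12, 7 bp.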